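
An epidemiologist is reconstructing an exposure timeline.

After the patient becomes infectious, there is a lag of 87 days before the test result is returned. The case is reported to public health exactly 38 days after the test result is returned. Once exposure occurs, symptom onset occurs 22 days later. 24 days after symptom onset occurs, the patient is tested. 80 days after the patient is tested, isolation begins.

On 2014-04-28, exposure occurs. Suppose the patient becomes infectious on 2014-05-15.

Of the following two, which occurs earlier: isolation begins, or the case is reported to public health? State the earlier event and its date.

Isolation begins — 2014-09-01

Exposure occurs: Apr 28, 2014.
Symptom onset occurs: Apr 28, 2014 + 22 days = May 20, 2014.
The patient is tested: May 20, 2014 + 24 days = Jun 13, 2014.
Isolation begins: Jun 13, 2014 + 80 days = Sep 1, 2014.
The patient becomes infectious: May 15, 2014.
The test result is returned: May 15, 2014 + 87 days = Aug 10, 2014.
The case is reported to public health: Aug 10, 2014 + 38 days = Sep 17, 2014.
Comparing: isolation begins on Sep 1, 2014 vs the case is reported to public health on Sep 17, 2014. Earlier: isolation begins.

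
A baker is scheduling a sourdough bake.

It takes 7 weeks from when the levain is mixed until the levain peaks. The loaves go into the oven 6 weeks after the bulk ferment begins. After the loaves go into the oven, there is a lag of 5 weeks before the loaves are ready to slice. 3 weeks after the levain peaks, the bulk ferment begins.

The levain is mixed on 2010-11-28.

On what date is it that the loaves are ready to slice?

The levain is mixed: Nov 28, 2010.
The levain peaks: Nov 28, 2010 + 7 weeks = Jan 16, 2011.
The bulk ferment begins: Jan 16, 2011 + 3 weeks = Feb 6, 2011.
The loaves go into the oven: Feb 6, 2011 + 6 weeks = Mar 20, 2011.
The loaves are ready to slice: Mar 20, 2011 + 5 weeks = Apr 24, 2011.

2011-04-24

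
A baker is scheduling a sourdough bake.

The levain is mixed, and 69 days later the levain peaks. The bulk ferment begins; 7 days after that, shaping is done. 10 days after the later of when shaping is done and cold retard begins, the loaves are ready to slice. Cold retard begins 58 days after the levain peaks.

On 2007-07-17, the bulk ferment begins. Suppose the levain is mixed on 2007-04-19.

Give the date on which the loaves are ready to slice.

2007-09-03

The bulk ferment begins: Jul 17, 2007.
Shaping is done: Jul 17, 2007 + 7 days = Jul 24, 2007.
The levain is mixed: Apr 19, 2007.
The levain peaks: Apr 19, 2007 + 69 days = Jun 27, 2007.
Cold retard begins: Jun 27, 2007 + 58 days = Aug 24, 2007.
Both prerequisites met — shaping is done (Jul 24, 2007), cold retard begins (Aug 24, 2007); the later is Aug 24, 2007.
The loaves are ready to slice: Aug 24, 2007 + 10 days = Sep 3, 2007.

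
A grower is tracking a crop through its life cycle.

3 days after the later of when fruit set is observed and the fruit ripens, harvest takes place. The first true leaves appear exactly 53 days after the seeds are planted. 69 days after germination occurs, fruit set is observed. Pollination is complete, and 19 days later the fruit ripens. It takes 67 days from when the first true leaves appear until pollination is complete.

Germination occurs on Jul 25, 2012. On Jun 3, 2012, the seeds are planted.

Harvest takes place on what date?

Oct 23, 2012

Germination occurs: Jul 25, 2012.
Fruit set is observed: Jul 25, 2012 + 69 days = Oct 2, 2012.
The seeds are planted: Jun 3, 2012.
The first true leaves appear: Jun 3, 2012 + 53 days = Jul 26, 2012.
Pollination is complete: Jul 26, 2012 + 67 days = Oct 1, 2012.
The fruit ripens: Oct 1, 2012 + 19 days = Oct 20, 2012.
Both prerequisites met — fruit set is observed (Oct 2, 2012), the fruit ripens (Oct 20, 2012); the later is Oct 20, 2012.
Harvest takes place: Oct 20, 2012 + 3 days = Oct 23, 2012.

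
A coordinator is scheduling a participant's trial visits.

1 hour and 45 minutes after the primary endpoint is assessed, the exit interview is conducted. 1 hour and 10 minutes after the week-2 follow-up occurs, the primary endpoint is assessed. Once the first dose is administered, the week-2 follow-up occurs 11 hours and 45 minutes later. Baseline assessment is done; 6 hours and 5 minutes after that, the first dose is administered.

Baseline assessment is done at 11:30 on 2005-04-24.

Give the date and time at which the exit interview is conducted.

08:15 on 2005-04-25

Baseline assessment is done: 11:30 Apr 24, 2005.
The first dose is administered: 11:30 Apr 24, 2005 + 6h05m = 17:35 Apr 24, 2005.
The week-2 follow-up occurs: 17:35 Apr 24, 2005 + 11h45m = 05:20 Apr 25, 2005.
The primary endpoint is assessed: 05:20 Apr 25, 2005 + 1h10m = 06:30 Apr 25, 2005.
The exit interview is conducted: 06:30 Apr 25, 2005 + 1h45m = 08:15 Apr 25, 2005.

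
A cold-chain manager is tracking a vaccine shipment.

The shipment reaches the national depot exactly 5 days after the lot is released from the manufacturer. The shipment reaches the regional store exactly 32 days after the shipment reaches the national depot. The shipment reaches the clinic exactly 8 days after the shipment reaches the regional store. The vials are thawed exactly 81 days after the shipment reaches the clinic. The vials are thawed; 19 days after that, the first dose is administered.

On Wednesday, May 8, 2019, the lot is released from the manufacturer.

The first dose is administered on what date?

Monday, September 30, 2019

The lot is released from the manufacturer: May 8, 2019.
The shipment reaches the national depot: May 8, 2019 + 5 days = May 13, 2019.
The shipment reaches the regional store: May 13, 2019 + 32 days = Jun 14, 2019.
The shipment reaches the clinic: Jun 14, 2019 + 8 days = Jun 22, 2019.
The vials are thawed: Jun 22, 2019 + 81 days = Sep 11, 2019.
The first dose is administered: Sep 11, 2019 + 19 days = Sep 30, 2019.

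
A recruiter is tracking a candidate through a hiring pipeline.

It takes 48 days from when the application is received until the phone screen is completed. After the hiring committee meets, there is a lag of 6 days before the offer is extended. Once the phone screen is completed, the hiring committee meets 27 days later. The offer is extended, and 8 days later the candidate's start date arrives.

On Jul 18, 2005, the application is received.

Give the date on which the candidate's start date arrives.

The application is received: Jul 18, 2005.
The phone screen is completed: Jul 18, 2005 + 48 days = Sep 4, 2005.
The hiring committee meets: Sep 4, 2005 + 27 days = Oct 1, 2005.
The offer is extended: Oct 1, 2005 + 6 days = Oct 7, 2005.
The candidate's start date arrives: Oct 7, 2005 + 8 days = Oct 15, 2005.

Oct 15, 2005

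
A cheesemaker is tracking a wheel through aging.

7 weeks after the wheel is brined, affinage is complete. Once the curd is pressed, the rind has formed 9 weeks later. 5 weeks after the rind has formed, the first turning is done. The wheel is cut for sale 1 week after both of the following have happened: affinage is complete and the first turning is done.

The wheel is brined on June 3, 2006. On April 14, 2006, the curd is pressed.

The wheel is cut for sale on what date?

The wheel is brined: Jun 3, 2006.
Affinage is complete: Jun 3, 2006 + 7 weeks = Jul 22, 2006.
The curd is pressed: Apr 14, 2006.
The rind has formed: Apr 14, 2006 + 9 weeks = Jun 16, 2006.
The first turning is done: Jun 16, 2006 + 5 weeks = Jul 21, 2006.
Both prerequisites met — affinage is complete (Jul 22, 2006), the first turning is done (Jul 21, 2006); the later is Jul 22, 2006.
The wheel is cut for sale: Jul 22, 2006 + 1 week = Jul 29, 2006.

July 29, 2006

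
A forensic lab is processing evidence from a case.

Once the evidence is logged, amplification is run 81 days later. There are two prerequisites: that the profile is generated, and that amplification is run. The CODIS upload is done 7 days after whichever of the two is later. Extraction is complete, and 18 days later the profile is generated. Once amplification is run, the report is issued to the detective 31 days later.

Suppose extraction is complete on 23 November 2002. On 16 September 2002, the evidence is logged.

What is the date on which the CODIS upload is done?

18 December 2002

Extraction is complete: Nov 23, 2002.
The profile is generated: Nov 23, 2002 + 18 days = Dec 11, 2002.
The evidence is logged: Sep 16, 2002.
Amplification is run: Sep 16, 2002 + 81 days = Dec 6, 2002.
Both prerequisites met — the profile is generated (Dec 11, 2002), amplification is run (Dec 6, 2002); the later is Dec 11, 2002.
The CODIS upload is done: Dec 11, 2002 + 7 days = Dec 18, 2002.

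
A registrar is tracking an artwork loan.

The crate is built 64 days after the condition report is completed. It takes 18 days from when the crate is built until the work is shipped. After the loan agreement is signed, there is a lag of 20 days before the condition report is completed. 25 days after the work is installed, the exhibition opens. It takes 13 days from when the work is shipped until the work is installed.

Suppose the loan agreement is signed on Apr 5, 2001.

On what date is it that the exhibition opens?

Aug 23, 2001

The loan agreement is signed: Apr 5, 2001.
The condition report is completed: Apr 5, 2001 + 20 days = Apr 25, 2001.
The crate is built: Apr 25, 2001 + 64 days = Jun 28, 2001.
The work is shipped: Jun 28, 2001 + 18 days = Jul 16, 2001.
The work is installed: Jul 16, 2001 + 13 days = Jul 29, 2001.
The exhibition opens: Jul 29, 2001 + 25 days = Aug 23, 2001.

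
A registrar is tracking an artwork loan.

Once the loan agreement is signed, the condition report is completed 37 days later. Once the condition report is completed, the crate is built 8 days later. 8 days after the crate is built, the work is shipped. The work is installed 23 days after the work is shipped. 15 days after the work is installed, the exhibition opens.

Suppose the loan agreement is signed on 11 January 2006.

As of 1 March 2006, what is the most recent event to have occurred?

The loan agreement is signed: Jan 11, 2006.
The condition report is completed: Jan 11, 2006 + 37 days = Feb 17, 2006.
The crate is built: Feb 17, 2006 + 8 days = Feb 25, 2006.
The work is shipped: Feb 25, 2006 + 8 days = Mar 5, 2006.
The work is installed: Mar 5, 2006 + 23 days = Mar 28, 2006.
The exhibition opens: Mar 28, 2006 + 15 days = Apr 12, 2006.
Mar 1, 2006 falls between when the crate is built (Feb 25, 2006) and when the work is shipped (Mar 5, 2006).

The crate is built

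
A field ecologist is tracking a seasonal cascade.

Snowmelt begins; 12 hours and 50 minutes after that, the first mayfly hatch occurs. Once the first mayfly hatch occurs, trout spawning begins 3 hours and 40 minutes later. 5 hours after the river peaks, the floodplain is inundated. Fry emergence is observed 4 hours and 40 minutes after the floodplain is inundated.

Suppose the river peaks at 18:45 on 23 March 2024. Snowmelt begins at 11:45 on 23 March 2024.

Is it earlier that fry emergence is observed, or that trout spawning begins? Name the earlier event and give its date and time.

Trout spawning begins — 04:15 on 24 March 2024

The river peaks: 18:45 Mar 23, 2024.
The floodplain is inundated: 18:45 Mar 23, 2024 + 5h = 23:45 Mar 23, 2024.
Fry emergence is observed: 23:45 Mar 23, 2024 + 4h40m = 04:25 Mar 24, 2024.
Snowmelt begins: 11:45 Mar 23, 2024.
The first mayfly hatch occurs: 11:45 Mar 23, 2024 + 12h50m = 00:35 Mar 24, 2024.
Trout spawning begins: 00:35 Mar 24, 2024 + 3h40m = 04:15 Mar 24, 2024.
Comparing: fry emergence is observed at 04:25 Mar 24, 2024 vs trout spawning begins at 04:15 Mar 24, 2024. Earlier: trout spawning begins.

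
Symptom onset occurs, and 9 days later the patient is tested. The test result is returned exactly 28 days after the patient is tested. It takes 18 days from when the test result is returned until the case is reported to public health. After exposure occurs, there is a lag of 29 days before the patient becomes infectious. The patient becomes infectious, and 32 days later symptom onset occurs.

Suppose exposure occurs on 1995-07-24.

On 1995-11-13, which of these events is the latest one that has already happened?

Exposure occurs: Jul 24, 1995.
The patient becomes infectious: Jul 24, 1995 + 29 days = Aug 22, 1995.
Symptom onset occurs: Aug 22, 1995 + 32 days = Sep 23, 1995.
The patient is tested: Sep 23, 1995 + 9 days = Oct 2, 1995.
The test result is returned: Oct 2, 1995 + 28 days = Oct 30, 1995.
The case is reported to public health: Oct 30, 1995 + 18 days = Nov 17, 1995.
Nov 13, 1995 falls between when the test result is returned (Oct 30, 1995) and when the case is reported to public health (Nov 17, 1995).

The test result is returned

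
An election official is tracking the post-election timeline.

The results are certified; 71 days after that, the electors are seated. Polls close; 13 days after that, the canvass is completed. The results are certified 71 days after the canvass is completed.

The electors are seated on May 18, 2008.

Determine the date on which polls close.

The electors are seated: May 18, 2008.
The results are certified: May 18, 2008 − 71 days = Mar 8, 2008.
The canvass is completed: Mar 8, 2008 − 71 days = Dec 28, 2007.
Polls close: Dec 28, 2007 − 13 days = Dec 15, 2007.

Dec 15, 2007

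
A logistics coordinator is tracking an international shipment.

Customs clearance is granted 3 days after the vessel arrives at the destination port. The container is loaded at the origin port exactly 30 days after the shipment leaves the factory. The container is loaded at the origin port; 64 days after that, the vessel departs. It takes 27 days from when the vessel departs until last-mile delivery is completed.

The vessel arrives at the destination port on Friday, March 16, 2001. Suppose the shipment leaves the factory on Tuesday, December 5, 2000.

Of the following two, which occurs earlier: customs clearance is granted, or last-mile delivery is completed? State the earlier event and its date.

The vessel arrives at the destination port: Mar 16, 2001.
Customs clearance is granted: Mar 16, 2001 + 3 days = Mar 19, 2001.
The shipment leaves the factory: Dec 5, 2000.
The container is loaded at the origin port: Dec 5, 2000 + 30 days = Jan 4, 2001.
The vessel departs: Jan 4, 2001 + 64 days = Mar 9, 2001.
Last-mile delivery is completed: Mar 9, 2001 + 27 days = Apr 5, 2001.
Comparing: customs clearance is granted on Mar 19, 2001 vs last-mile delivery is completed on Apr 5, 2001. Earlier: customs clearance is granted.

Customs clearance is granted — Monday, March 19, 2001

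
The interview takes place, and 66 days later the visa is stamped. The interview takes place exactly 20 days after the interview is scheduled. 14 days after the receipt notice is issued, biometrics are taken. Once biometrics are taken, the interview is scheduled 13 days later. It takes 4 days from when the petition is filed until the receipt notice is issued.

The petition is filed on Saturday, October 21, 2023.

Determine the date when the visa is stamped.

Thursday, February 15, 2024

The petition is filed: Oct 21, 2023.
The receipt notice is issued: Oct 21, 2023 + 4 days = Oct 25, 2023.
Biometrics are taken: Oct 25, 2023 + 14 days = Nov 8, 2023.
The interview is scheduled: Nov 8, 2023 + 13 days = Nov 21, 2023.
The interview takes place: Nov 21, 2023 + 20 days = Dec 11, 2023.
The visa is stamped: Dec 11, 2023 + 66 days = Feb 15, 2024.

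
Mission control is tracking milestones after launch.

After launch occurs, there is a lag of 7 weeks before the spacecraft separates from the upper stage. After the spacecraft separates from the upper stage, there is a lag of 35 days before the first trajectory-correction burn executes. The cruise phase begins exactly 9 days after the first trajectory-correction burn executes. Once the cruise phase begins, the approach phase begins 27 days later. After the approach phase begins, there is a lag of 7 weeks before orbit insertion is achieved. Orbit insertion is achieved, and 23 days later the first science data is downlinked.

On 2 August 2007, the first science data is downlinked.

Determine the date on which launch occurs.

22 January 2007

The first science data is downlinked: Aug 2, 2007.
Orbit insertion is achieved: Aug 2, 2007 − 23 days = Jul 10, 2007.
The approach phase begins: Jul 10, 2007 − 7 weeks = May 22, 2007.
The cruise phase begins: May 22, 2007 − 27 days = Apr 25, 2007.
The first trajectory-correction burn executes: Apr 25, 2007 − 9 days = Apr 16, 2007.
The spacecraft separates from the upper stage: Apr 16, 2007 − 35 days = Mar 12, 2007.
Launch occurs: Mar 12, 2007 − 7 weeks = Jan 22, 2007.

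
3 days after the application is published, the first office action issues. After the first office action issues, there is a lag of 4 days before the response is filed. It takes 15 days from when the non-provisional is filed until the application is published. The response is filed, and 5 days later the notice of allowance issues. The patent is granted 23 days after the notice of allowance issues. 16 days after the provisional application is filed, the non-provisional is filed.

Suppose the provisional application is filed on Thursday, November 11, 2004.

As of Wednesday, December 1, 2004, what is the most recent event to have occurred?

The non-provisional is filed

The provisional application is filed: Nov 11, 2004.
The non-provisional is filed: Nov 11, 2004 + 16 days = Nov 27, 2004.
The application is published: Nov 27, 2004 + 15 days = Dec 12, 2004.
The first office action issues: Dec 12, 2004 + 3 days = Dec 15, 2004.
The response is filed: Dec 15, 2004 + 4 days = Dec 19, 2004.
The notice of allowance issues: Dec 19, 2004 + 5 days = Dec 24, 2004.
The patent is granted: Dec 24, 2004 + 23 days = Jan 16, 2005.
Dec 1, 2004 falls between when the non-provisional is filed (Nov 27, 2004) and when the application is published (Dec 12, 2004).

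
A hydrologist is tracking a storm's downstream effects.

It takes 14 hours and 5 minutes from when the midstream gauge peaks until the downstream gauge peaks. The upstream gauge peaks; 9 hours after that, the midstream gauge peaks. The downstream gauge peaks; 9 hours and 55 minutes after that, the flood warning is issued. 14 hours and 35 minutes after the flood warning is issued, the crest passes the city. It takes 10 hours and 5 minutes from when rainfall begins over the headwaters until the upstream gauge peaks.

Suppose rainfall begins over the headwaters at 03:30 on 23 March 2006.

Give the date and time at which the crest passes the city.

Rainfall begins over the headwaters: 03:30 Mar 23, 2006.
The upstream gauge peaks: 03:30 Mar 23, 2006 + 10h05m = 13:35 Mar 23, 2006.
The midstream gauge peaks: 13:35 Mar 23, 2006 + 9h = 22:35 Mar 23, 2006.
The downstream gauge peaks: 22:35 Mar 23, 2006 + 14h05m = 12:40 Mar 24, 2006.
The flood warning is issued: 12:40 Mar 24, 2006 + 9h55m = 22:35 Mar 24, 2006.
The crest passes the city: 22:35 Mar 24, 2006 + 14h35m = 13:10 Mar 25, 2006.

13:10 on 25 March 2006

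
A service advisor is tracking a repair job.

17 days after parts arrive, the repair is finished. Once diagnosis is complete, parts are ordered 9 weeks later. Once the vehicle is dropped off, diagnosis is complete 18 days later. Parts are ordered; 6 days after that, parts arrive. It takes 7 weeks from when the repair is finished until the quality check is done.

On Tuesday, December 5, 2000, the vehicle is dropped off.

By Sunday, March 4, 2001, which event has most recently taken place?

Parts arrive

The vehicle is dropped off: Dec 5, 2000.
Diagnosis is complete: Dec 5, 2000 + 18 days = Dec 23, 2000.
Parts are ordered: Dec 23, 2000 + 9 weeks = Feb 24, 2001.
Parts arrive: Feb 24, 2001 + 6 days = Mar 2, 2001.
The repair is finished: Mar 2, 2001 + 17 days = Mar 19, 2001.
The quality check is done: Mar 19, 2001 + 7 weeks = May 7, 2001.
Mar 4, 2001 falls between when parts arrive (Mar 2, 2001) and when the repair is finished (Mar 19, 2001).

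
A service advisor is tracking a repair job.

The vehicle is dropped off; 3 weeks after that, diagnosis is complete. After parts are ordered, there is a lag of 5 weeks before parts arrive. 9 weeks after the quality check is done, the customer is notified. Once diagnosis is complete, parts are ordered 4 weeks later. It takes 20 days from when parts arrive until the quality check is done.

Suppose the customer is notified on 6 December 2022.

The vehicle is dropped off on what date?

The customer is notified: Dec 6, 2022.
The quality check is done: Dec 6, 2022 − 9 weeks = Oct 4, 2022.
Parts arrive: Oct 4, 2022 − 20 days = Sep 14, 2022.
Parts are ordered: Sep 14, 2022 − 5 weeks = Aug 10, 2022.
Diagnosis is complete: Aug 10, 2022 − 4 weeks = Jul 13, 2022.
The vehicle is dropped off: Jul 13, 2022 − 3 weeks = Jun 22, 2022.

22 June 2022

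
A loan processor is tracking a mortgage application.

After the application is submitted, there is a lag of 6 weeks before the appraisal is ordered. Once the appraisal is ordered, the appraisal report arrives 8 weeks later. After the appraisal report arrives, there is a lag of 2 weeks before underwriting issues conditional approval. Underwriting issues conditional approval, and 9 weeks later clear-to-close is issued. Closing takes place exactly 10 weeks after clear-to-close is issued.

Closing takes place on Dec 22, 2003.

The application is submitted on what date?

Apr 21, 2003

Closing takes place: Dec 22, 2003.
Clear-to-close is issued: Dec 22, 2003 − 10 weeks = Oct 13, 2003.
Underwriting issues conditional approval: Oct 13, 2003 − 9 weeks = Aug 11, 2003.
The appraisal report arrives: Aug 11, 2003 − 2 weeks = Jul 28, 2003.
The appraisal is ordered: Jul 28, 2003 − 8 weeks = Jun 2, 2003.
The application is submitted: Jun 2, 2003 − 6 weeks = Apr 21, 2003.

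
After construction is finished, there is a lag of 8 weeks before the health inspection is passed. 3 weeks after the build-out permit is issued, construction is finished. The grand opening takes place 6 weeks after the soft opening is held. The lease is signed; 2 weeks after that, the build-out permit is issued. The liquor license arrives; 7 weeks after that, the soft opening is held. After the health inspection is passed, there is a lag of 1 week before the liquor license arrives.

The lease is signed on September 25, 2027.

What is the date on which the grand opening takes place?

The lease is signed: Sep 25, 2027.
The build-out permit is issued: Sep 25, 2027 + 2 weeks = Oct 9, 2027.
Construction is finished: Oct 9, 2027 + 3 weeks = Oct 30, 2027.
The health inspection is passed: Oct 30, 2027 + 8 weeks = Dec 25, 2027.
The liquor license arrives: Dec 25, 2027 + 1 week = Jan 1, 2028.
The soft opening is held: Jan 1, 2028 + 7 weeks = Feb 19, 2028.
The grand opening takes place: Feb 19, 2028 + 6 weeks = Apr 1, 2028.

April 1, 2028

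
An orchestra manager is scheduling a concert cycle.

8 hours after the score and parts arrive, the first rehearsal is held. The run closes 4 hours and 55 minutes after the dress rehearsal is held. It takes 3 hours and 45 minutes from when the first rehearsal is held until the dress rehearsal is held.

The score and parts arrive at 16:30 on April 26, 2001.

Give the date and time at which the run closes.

The score and parts arrive: 16:30 Apr 26, 2001.
The first rehearsal is held: 16:30 Apr 26, 2001 + 8h = 00:30 Apr 27, 2001.
The dress rehearsal is held: 00:30 Apr 27, 2001 + 3h45m = 04:15 Apr 27, 2001.
The run closes: 04:15 Apr 27, 2001 + 4h55m = 09:10 Apr 27, 2001.

09:10 on April 27, 2001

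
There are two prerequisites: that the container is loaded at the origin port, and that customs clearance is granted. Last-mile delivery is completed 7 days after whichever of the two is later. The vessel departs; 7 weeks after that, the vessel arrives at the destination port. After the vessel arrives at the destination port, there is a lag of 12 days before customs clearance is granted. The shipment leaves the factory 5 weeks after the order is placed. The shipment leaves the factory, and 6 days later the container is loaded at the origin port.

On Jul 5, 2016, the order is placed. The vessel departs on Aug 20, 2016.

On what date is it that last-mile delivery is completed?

The order is placed: Jul 5, 2016.
The shipment leaves the factory: Jul 5, 2016 + 5 weeks = Aug 9, 2016.
The container is loaded at the origin port: Aug 9, 2016 + 6 days = Aug 15, 2016.
The vessel departs: Aug 20, 2016.
The vessel arrives at the destination port: Aug 20, 2016 + 7 weeks = Oct 8, 2016.
Customs clearance is granted: Oct 8, 2016 + 12 days = Oct 20, 2016.
Both prerequisites met — the container is loaded at the origin port (Aug 15, 2016), customs clearance is granted (Oct 20, 2016); the later is Oct 20, 2016.
Last-mile delivery is completed: Oct 20, 2016 + 7 days = Oct 27, 2016.

Oct 27, 2016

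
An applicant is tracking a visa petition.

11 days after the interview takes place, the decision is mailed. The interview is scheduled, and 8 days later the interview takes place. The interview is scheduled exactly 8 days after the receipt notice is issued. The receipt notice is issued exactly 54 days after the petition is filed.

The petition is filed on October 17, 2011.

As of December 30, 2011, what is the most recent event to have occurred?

The petition is filed: Oct 17, 2011.
The receipt notice is issued: Oct 17, 2011 + 54 days = Dec 10, 2011.
The interview is scheduled: Dec 10, 2011 + 8 days = Dec 18, 2011.
The interview takes place: Dec 18, 2011 + 8 days = Dec 26, 2011.
The decision is mailed: Dec 26, 2011 + 11 days = Jan 6, 2012.
Dec 30, 2011 falls between when the interview takes place (Dec 26, 2011) and when the decision is mailed (Jan 6, 2012).

The interview takes place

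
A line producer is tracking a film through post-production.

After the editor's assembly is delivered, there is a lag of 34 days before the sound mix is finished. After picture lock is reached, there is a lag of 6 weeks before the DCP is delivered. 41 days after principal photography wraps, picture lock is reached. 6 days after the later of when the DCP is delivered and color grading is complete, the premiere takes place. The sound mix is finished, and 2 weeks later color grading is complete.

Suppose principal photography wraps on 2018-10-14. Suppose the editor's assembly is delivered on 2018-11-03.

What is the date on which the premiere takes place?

2019-01-11

Principal photography wraps: Oct 14, 2018.
Picture lock is reached: Oct 14, 2018 + 41 days = Nov 24, 2018.
The DCP is delivered: Nov 24, 2018 + 6 weeks = Jan 5, 2019.
The editor's assembly is delivered: Nov 3, 2018.
The sound mix is finished: Nov 3, 2018 + 34 days = Dec 7, 2018.
Color grading is complete: Dec 7, 2018 + 2 weeks = Dec 21, 2018.
Both prerequisites met — the DCP is delivered (Jan 5, 2019), color grading is complete (Dec 21, 2018); the later is Jan 5, 2019.
The premiere takes place: Jan 5, 2019 + 6 days = Jan 11, 2019.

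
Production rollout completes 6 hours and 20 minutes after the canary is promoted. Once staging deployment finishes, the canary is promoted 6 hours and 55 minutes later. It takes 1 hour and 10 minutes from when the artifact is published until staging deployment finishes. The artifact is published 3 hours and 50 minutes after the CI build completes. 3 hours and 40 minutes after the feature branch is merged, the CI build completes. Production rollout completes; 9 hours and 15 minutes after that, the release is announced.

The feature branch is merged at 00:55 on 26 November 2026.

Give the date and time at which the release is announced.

The feature branch is merged: 00:55 Nov 26, 2026.
The CI build completes: 00:55 Nov 26, 2026 + 3h40m = 04:35 Nov 26, 2026.
The artifact is published: 04:35 Nov 26, 2026 + 3h50m = 08:25 Nov 26, 2026.
Staging deployment finishes: 08:25 Nov 26, 2026 + 1h10m = 09:35 Nov 26, 2026.
The canary is promoted: 09:35 Nov 26, 2026 + 6h55m = 16:30 Nov 26, 2026.
Production rollout completes: 16:30 Nov 26, 2026 + 6h20m = 22:50 Nov 26, 2026.
The release is announced: 22:50 Nov 26, 2026 + 9h15m = 08:05 Nov 27, 2026.

08:05 on 27 November 2026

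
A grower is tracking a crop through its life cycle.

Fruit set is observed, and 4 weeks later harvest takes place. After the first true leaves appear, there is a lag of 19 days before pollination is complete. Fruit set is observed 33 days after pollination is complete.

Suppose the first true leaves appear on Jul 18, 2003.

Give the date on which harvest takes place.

Oct 6, 2003

The first true leaves appear: Jul 18, 2003.
Pollination is complete: Jul 18, 2003 + 19 days = Aug 6, 2003.
Fruit set is observed: Aug 6, 2003 + 33 days = Sep 8, 2003.
Harvest takes place: Sep 8, 2003 + 4 weeks = Oct 6, 2003.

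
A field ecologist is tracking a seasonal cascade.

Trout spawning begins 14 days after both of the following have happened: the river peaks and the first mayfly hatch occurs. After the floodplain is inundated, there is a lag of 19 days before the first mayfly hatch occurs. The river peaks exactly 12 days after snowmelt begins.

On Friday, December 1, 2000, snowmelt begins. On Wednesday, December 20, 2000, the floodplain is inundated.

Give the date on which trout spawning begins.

Monday, January 22, 2001

Snowmelt begins: Dec 1, 2000.
The river peaks: Dec 1, 2000 + 12 days = Dec 13, 2000.
The floodplain is inundated: Dec 20, 2000.
The first mayfly hatch occurs: Dec 20, 2000 + 19 days = Jan 8, 2001.
Both prerequisites met — the river peaks (Dec 13, 2000), the first mayfly hatch occurs (Jan 8, 2001); the later is Jan 8, 2001.
Trout spawning begins: Jan 8, 2001 + 14 days = Jan 22, 2001.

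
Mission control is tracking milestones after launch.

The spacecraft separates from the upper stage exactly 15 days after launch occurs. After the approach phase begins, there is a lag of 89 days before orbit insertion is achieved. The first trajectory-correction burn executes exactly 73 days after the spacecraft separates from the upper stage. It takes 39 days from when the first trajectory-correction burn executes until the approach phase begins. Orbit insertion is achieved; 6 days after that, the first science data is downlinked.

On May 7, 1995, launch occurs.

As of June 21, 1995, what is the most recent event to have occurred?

The spacecraft separates from the upper stage

Launch occurs: May 7, 1995.
The spacecraft separates from the upper stage: May 7, 1995 + 15 days = May 22, 1995.
The first trajectory-correction burn executes: May 22, 1995 + 73 days = Aug 3, 1995.
The approach phase begins: Aug 3, 1995 + 39 days = Sep 11, 1995.
Orbit insertion is achieved: Sep 11, 1995 + 89 days = Dec 9, 1995.
The first science data is downlinked: Dec 9, 1995 + 6 days = Dec 15, 1995.
Jun 21, 1995 falls between when the spacecraft separates from the upper stage (May 22, 1995) and when the first trajectory-correction burn executes (Aug 3, 1995).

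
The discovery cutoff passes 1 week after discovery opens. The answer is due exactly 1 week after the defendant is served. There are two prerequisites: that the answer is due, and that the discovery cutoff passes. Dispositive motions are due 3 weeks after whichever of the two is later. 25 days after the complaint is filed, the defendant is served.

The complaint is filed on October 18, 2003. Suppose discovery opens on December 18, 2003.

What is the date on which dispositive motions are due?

The complaint is filed: Oct 18, 2003.
The defendant is served: Oct 18, 2003 + 25 days = Nov 12, 2003.
The answer is due: Nov 12, 2003 + 1 week = Nov 19, 2003.
Discovery opens: Dec 18, 2003.
The discovery cutoff passes: Dec 18, 2003 + 1 week = Dec 25, 2003.
Both prerequisites met — the answer is due (Nov 19, 2003), the discovery cutoff passes (Dec 25, 2003); the later is Dec 25, 2003.
Dispositive motions are due: Dec 25, 2003 + 3 weeks = Jan 15, 2004.

January 15, 2004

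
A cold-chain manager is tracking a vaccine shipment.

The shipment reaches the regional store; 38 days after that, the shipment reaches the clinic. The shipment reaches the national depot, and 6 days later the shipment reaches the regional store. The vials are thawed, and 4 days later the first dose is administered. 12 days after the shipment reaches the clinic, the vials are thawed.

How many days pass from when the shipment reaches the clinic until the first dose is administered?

Causal path: the shipment reaches the clinic → the vials are thawed → the first dose is administered.
Total delay along the path: 12 + 4 = 16 days.

16 days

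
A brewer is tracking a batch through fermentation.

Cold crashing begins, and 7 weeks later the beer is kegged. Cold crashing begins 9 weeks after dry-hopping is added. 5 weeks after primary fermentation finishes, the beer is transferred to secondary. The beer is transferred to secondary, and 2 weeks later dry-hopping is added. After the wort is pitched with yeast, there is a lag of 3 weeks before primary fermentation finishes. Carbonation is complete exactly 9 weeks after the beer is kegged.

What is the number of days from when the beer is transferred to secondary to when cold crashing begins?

77 days

Causal path: the beer is transferred to secondary → dry-hopping is added → cold crashing begins.
Total delay along the path: 2 + 9 weeks = 11 weeks = 77 days.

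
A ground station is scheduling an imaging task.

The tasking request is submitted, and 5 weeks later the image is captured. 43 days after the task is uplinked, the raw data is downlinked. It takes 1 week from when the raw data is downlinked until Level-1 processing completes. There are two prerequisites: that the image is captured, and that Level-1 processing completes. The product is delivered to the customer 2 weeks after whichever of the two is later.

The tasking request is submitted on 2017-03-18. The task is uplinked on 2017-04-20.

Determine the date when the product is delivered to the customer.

2017-06-23

The tasking request is submitted: Mar 18, 2017.
The image is captured: Mar 18, 2017 + 5 weeks = Apr 22, 2017.
The task is uplinked: Apr 20, 2017.
The raw data is downlinked: Apr 20, 2017 + 43 days = Jun 2, 2017.
Level-1 processing completes: Jun 2, 2017 + 1 week = Jun 9, 2017.
Both prerequisites met — the image is captured (Apr 22, 2017), Level-1 processing completes (Jun 9, 2017); the later is Jun 9, 2017.
The product is delivered to the customer: Jun 9, 2017 + 2 weeks = Jun 23, 2017.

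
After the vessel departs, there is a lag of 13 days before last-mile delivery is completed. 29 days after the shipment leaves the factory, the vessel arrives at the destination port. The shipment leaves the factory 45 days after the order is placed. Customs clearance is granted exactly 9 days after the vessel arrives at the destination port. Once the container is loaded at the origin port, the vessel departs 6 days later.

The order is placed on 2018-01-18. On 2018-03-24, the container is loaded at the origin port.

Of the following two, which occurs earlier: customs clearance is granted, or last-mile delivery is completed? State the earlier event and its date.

The order is placed: Jan 18, 2018.
The shipment leaves the factory: Jan 18, 2018 + 45 days = Mar 4, 2018.
The vessel arrives at the destination port: Mar 4, 2018 + 29 days = Apr 2, 2018.
Customs clearance is granted: Apr 2, 2018 + 9 days = Apr 11, 2018.
The container is loaded at the origin port: Mar 24, 2018.
The vessel departs: Mar 24, 2018 + 6 days = Mar 30, 2018.
Last-mile delivery is completed: Mar 30, 2018 + 13 days = Apr 12, 2018.
Comparing: customs clearance is granted on Apr 11, 2018 vs last-mile delivery is completed on Apr 12, 2018. Earlier: customs clearance is granted.

Customs clearance is granted — 2018-04-11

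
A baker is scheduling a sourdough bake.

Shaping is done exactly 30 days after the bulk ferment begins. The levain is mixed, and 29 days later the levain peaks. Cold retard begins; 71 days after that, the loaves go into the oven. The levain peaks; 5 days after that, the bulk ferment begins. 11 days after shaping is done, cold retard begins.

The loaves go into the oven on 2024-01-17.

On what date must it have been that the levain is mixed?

2023-08-24

The loaves go into the oven: Jan 17, 2024.
Cold retard begins: Jan 17, 2024 − 71 days = Nov 7, 2023.
Shaping is done: Nov 7, 2023 − 11 days = Oct 27, 2023.
The bulk ferment begins: Oct 27, 2023 − 30 days = Sep 27, 2023.
The levain peaks: Sep 27, 2023 − 5 days = Sep 22, 2023.
The levain is mixed: Sep 22, 2023 − 29 days = Aug 24, 2023.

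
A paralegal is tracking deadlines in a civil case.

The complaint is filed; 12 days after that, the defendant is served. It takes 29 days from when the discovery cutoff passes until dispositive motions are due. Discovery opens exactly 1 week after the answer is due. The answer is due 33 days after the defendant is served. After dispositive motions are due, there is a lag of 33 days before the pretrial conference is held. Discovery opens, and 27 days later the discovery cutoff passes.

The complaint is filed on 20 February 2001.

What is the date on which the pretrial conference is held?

11 July 2001

The complaint is filed: Feb 20, 2001.
The defendant is served: Feb 20, 2001 + 12 days = Mar 4, 2001.
The answer is due: Mar 4, 2001 + 33 days = Apr 6, 2001.
Discovery opens: Apr 6, 2001 + 1 week = Apr 13, 2001.
The discovery cutoff passes: Apr 13, 2001 + 27 days = May 10, 2001.
Dispositive motions are due: May 10, 2001 + 29 days = Jun 8, 2001.
The pretrial conference is held: Jun 8, 2001 + 33 days = Jul 11, 2001.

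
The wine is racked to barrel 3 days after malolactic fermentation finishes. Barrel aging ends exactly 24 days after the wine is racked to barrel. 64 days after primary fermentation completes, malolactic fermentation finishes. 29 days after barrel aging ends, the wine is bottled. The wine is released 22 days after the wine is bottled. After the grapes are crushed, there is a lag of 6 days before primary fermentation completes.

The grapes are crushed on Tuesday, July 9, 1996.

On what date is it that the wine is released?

The grapes are crushed: Jul 9, 1996.
Primary fermentation completes: Jul 9, 1996 + 6 days = Jul 15, 1996.
Malolactic fermentation finishes: Jul 15, 1996 + 64 days = Sep 17, 1996.
The wine is racked to barrel: Sep 17, 1996 + 3 days = Sep 20, 1996.
Barrel aging ends: Sep 20, 1996 + 24 days = Oct 14, 1996.
The wine is bottled: Oct 14, 1996 + 29 days = Nov 12, 1996.
The wine is released: Nov 12, 1996 + 22 days = Dec 4, 1996.

Wednesday, December 4, 1996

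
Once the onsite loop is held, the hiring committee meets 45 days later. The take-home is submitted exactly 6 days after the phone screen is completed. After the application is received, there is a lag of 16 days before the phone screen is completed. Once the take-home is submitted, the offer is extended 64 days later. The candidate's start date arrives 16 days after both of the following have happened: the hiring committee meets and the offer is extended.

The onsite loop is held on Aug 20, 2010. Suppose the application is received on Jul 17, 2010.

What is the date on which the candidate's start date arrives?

Oct 27, 2010

The onsite loop is held: Aug 20, 2010.
The hiring committee meets: Aug 20, 2010 + 45 days = Oct 4, 2010.
The application is received: Jul 17, 2010.
The phone screen is completed: Jul 17, 2010 + 16 days = Aug 2, 2010.
The take-home is submitted: Aug 2, 2010 + 6 days = Aug 8, 2010.
The offer is extended: Aug 8, 2010 + 64 days = Oct 11, 2010.
Both prerequisites met — the hiring committee meets (Oct 4, 2010), the offer is extended (Oct 11, 2010); the later is Oct 11, 2010.
The candidate's start date arrives: Oct 11, 2010 + 16 days = Oct 27, 2010.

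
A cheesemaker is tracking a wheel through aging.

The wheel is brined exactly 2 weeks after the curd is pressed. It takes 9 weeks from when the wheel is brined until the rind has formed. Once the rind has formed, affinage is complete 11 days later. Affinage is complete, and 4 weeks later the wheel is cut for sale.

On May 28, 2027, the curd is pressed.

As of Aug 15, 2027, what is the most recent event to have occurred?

The curd is pressed: May 28, 2027.
The wheel is brined: May 28, 2027 + 2 weeks = Jun 11, 2027.
The rind has formed: Jun 11, 2027 + 9 weeks = Aug 13, 2027.
Affinage is complete: Aug 13, 2027 + 11 days = Aug 24, 2027.
The wheel is cut for sale: Aug 24, 2027 + 4 weeks = Sep 21, 2027.
Aug 15, 2027 falls between when the rind has formed (Aug 13, 2027) and when affinage is complete (Aug 24, 2027).

The rind has formed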